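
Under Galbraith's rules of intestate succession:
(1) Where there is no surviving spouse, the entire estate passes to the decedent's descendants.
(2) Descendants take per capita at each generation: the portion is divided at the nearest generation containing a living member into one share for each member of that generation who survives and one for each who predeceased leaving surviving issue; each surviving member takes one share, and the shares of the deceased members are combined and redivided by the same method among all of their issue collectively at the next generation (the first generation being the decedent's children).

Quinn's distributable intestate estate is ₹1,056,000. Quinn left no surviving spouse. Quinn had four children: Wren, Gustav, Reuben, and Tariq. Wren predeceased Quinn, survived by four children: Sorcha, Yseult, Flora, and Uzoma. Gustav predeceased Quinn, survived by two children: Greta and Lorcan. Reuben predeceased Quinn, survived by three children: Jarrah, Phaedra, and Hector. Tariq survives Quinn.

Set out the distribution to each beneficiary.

Sorcha: ₹88,000; Yseult: ₹88,000; Flora: ₹88,000; Uzoma: ₹88,000; Greta: ₹88,000; Lorcan: ₹88,000; Jarrah: ₹88,000; Phaedra: ₹88,000; Hector: ₹88,000; Tariq: ₹264,000

The entire ₹1,056,000 passes to the descendants.
That amount (₹1,056,000) is divided at the children's generation into 4 shares of ₹264,000. Tariq takes ₹264,000. The 3 shares of the deceased (Wren, Gustav, and Reuben) are combined into a pool of ₹792,000.
That pool (₹792,000) is divided at the grandchildren's generation equally among Sorcha, Yseult, Flora, Uzoma, Greta, Lorcan, Jarrah, Phaedra, and Hector: ₹88,000 each.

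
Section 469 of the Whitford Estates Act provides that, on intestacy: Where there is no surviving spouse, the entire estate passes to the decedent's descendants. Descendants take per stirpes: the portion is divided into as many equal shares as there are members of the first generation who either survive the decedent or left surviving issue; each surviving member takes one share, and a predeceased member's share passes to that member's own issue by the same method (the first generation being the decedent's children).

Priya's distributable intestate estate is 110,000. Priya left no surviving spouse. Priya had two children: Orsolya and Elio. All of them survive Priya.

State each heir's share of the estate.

Orsolya: 55,000; Elio: 55,000

The entire 110,000 passes to the descendants.
That amount (110,000) is divided into 2 shares of 55,000: Orsolya and Elio each take 55,000.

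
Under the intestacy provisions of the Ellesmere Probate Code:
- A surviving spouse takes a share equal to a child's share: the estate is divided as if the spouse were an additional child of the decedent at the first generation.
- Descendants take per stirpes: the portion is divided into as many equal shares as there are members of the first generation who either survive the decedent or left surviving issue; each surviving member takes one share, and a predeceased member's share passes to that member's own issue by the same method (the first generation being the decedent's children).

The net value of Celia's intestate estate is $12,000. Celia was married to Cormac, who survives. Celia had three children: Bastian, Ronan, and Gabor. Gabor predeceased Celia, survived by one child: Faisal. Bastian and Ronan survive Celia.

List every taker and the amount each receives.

Cormac: $3,000; Bastian: $3,000; Ronan: $3,000; Faisal: $3,000

The spouse counts as an additional share at the children's level, so there are 4 primary shares of $3,000. Cormac takes one such share ($3,000).
The children's combined portion ($9,000) is divided into 3 shares of $3,000: Bastian and Ronan each take $3,000; Gabor's $3,000 share passes to Gabor's issue.
Gabor's share ($3,000) passes entirely to Faisal.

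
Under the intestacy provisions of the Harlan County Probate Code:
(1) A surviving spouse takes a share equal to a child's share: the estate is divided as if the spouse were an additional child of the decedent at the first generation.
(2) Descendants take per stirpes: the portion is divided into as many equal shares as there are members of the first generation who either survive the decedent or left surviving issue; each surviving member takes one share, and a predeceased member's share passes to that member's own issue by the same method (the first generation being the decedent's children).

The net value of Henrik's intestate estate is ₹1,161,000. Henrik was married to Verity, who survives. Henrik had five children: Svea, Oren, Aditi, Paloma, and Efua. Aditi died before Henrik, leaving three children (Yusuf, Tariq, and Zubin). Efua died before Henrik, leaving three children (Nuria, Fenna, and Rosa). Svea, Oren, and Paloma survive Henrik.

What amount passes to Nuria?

Nuria receives ₹64,500.

The spouse counts as an additional share at the children's level, so there are 6 primary shares of ₹193,500. Verity takes one such share (₹193,500).
The children's combined portion (₹967,500) is divided into 5 shares of ₹193,500: Svea, Oren, and Paloma each take ₹193,500; Aditi's ₹193,500 share passes to Aditi's issue; Efua's ₹193,500 share passes to Efua's issue.
Aditi's share (₹193,500) is divided into 3 shares of ₹64,500: Yusuf, Tariq, and Zubin each take ₹64,500.
Efua's share (₹193,500) is divided into 3 shares of ₹64,500: Nuria, Fenna, and Rosa each take ₹64,500.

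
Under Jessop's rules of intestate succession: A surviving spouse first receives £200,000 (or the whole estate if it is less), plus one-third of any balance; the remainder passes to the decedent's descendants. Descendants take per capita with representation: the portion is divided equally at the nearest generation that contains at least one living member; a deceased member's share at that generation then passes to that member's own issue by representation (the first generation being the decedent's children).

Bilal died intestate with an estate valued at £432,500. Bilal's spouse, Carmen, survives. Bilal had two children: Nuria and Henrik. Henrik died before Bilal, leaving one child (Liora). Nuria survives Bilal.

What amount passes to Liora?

Liora receives £77,500.

Carmen first takes £200,000, leaving a balance of £232,500. Carmen then takes one-third of the balance (£77,500), for a total of £277,500. The remaining £155,000 passes to the descendants.
The descendants' portion (£155,000) is divided into 2 shares of £77,500: Nuria takes £77,500; Henrik's £77,500 share passes to Henrik's issue.
Henrik's share (£77,500) passes entirely to Liora.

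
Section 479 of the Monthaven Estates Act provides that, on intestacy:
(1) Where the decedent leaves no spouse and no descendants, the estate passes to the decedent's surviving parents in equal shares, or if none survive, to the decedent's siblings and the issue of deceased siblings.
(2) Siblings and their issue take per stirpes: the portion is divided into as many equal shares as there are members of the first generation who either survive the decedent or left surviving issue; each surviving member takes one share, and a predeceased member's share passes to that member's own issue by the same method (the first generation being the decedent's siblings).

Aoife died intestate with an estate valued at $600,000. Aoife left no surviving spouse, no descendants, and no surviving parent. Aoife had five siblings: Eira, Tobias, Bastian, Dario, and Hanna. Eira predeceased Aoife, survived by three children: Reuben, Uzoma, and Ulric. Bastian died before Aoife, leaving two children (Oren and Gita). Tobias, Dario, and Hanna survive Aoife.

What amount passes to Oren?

Oren receives $60,000.

The entire $600,000 passes to the siblings and their issue.
That amount ($600,000) is divided into 5 shares of $120,000: Tobias, Dario, and Hanna each take $120,000; Eira's $120,000 share passes to Eira's issue; Bastian's $120,000 share passes to Bastian's issue.
Eira's share ($120,000) is divided into 3 shares of $40,000: Reuben, Uzoma, and Ulric each take $40,000.
Bastian's share ($120,000) is divided into 2 shares of $60,000: Oren and Gita each take $60,000.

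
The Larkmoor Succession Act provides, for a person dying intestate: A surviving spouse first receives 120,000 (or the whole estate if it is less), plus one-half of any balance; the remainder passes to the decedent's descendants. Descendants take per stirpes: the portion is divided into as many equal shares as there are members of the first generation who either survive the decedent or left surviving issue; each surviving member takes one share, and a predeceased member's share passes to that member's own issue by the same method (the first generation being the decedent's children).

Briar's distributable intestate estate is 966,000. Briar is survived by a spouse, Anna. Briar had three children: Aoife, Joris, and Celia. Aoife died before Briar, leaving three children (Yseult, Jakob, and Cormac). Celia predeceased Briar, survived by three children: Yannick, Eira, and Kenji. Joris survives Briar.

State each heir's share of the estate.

Anna: 543,000; Yseult: 47,000; Jakob: 47,000; Cormac: 47,000; Joris: 141,000; Yannick: 47,000; Eira: 47,000; Kenji: 47,000

Anna first takes 120,000, leaving a balance of 846,000. Anna then takes one-half of the balance (423,000), for a total of 543,000. The remaining 423,000 passes to the descendants.
The descendants' portion (423,000) is divided into 3 shares of 141,000: Joris takes 141,000; Aoife's 141,000 share passes to Aoife's issue; Celia's 141,000 share passes to Celia's issue.
Aoife's share (141,000) is divided into 3 shares of 47,000: Yseult, Jakob, and Cormac each take 47,000.
Celia's share (141,000) is divided into 3 shares of 47,000: Yannick, Eira, and Kenji each take 47,000.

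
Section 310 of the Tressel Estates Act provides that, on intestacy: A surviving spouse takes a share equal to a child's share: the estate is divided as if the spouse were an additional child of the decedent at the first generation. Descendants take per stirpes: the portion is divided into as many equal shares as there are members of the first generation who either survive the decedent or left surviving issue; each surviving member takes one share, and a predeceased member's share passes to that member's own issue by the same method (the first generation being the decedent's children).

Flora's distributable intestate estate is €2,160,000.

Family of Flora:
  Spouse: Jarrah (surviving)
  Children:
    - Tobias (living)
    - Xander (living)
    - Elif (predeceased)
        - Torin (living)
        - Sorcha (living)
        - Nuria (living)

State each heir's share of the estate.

The spouse counts as an additional share at the children's level, so there are 4 primary shares of €540,000. Jarrah takes one such share (€540,000).
The children's combined portion (€1,620,000) is divided into 3 shares of €540,000: Tobias and Xander each take €540,000; Elif's €540,000 share passes to Elif's issue.
Elif's share (€540,000) is divided into 3 shares of €180,000: Torin, Sorcha, and Nuria each take €180,000.

Jarrah: €540,000; Tobias: €540,000; Xander: €540,000; Torin: €180,000; Sorcha: €180,000; Nuria: €180,000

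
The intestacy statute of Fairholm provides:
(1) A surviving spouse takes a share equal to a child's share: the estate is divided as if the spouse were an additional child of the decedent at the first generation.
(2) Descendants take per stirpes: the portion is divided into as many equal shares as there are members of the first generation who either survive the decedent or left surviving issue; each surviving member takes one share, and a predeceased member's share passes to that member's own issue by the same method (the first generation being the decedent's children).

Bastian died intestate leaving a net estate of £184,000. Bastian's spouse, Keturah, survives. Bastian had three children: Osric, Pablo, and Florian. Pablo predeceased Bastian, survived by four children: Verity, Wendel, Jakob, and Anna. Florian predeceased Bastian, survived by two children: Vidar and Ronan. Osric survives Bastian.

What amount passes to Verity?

The spouse counts as an additional share at the children's level, so there are 4 primary shares of £46,000. Keturah takes one such share (£46,000).
The children's combined portion (£138,000) is divided into 3 shares of £46,000: Osric takes £46,000; Pablo's £46,000 share passes to Pablo's issue; Florian's £46,000 share passes to Florian's issue.
Pablo's share (£46,000) is divided into 4 shares of £11,500: Verity, Wendel, Jakob, and Anna each take £11,500.
Florian's share (£46,000) is divided into 2 shares of £23,000: Vidar and Ronan each take £23,000.

Verity receives £11,500.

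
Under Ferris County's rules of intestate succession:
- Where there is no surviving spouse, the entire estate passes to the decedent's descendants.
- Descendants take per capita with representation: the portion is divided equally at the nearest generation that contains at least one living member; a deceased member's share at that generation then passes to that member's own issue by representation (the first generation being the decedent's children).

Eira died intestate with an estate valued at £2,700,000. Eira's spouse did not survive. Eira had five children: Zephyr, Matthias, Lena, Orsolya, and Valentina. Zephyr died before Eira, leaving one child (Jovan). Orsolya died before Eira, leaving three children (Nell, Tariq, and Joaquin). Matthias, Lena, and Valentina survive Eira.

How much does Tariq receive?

Tariq receives £180,000.

The entire £2,700,000 passes to the descendants.
That amount (£2,700,000) is divided into 5 shares of £540,000: Matthias, Lena, and Valentina each take £540,000; Zephyr's £540,000 share passes to Zephyr's issue; Orsolya's £540,000 share passes to Orsolya's issue.
Zephyr's share (£540,000) passes entirely to Jovan.
Orsolya's share (£540,000) is divided into 3 shares of £180,000: Nell, Tariq, and Joaquin each take £180,000.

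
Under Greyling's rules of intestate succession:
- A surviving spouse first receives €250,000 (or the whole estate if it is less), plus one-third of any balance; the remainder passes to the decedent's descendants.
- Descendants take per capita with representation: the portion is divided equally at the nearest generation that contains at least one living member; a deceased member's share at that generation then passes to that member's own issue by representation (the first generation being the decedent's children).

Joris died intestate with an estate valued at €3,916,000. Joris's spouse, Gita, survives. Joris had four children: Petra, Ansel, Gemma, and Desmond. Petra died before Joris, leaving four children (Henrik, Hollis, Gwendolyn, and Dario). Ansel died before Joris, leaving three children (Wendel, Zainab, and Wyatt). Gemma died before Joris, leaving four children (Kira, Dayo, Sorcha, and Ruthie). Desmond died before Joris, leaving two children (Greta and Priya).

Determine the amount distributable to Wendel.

Gita first takes €250,000, leaving a balance of €3,666,000. Gita then takes one-third of the balance (€1,222,000), for a total of €1,472,000. The remaining €2,444,000 passes to the descendants.
No child survives, so the initial division is made at the grandchildren's generation.
The descendants' portion (€2,444,000) is divided into 13 shares of €188,000: Henrik, Hollis, Gwendolyn, Dario, Wendel, Zainab, Wyatt, Kira, Dayo, Sorcha, Ruthie, Greta, and Priya each take €188,000.

Wendel receives €188,000.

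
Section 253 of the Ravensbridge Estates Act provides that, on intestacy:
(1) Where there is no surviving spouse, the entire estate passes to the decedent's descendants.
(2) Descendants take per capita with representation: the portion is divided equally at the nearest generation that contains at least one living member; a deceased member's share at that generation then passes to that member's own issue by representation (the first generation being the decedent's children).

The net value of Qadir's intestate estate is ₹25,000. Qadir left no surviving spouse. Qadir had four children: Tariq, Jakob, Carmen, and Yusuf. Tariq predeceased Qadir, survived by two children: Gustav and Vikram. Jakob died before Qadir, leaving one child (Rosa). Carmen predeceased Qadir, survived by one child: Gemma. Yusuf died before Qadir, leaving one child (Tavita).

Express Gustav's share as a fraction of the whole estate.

Gustav receives 1/5 of the estate.

The entire ₹25,000 passes to the descendants.
No child survives, so the initial division is made at the grandchildren's generation.
That amount (₹25,000) is divided into 5 shares of ₹5,000: Gustav, Vikram, Rosa, Gemma, and Tavita each take ₹5,000.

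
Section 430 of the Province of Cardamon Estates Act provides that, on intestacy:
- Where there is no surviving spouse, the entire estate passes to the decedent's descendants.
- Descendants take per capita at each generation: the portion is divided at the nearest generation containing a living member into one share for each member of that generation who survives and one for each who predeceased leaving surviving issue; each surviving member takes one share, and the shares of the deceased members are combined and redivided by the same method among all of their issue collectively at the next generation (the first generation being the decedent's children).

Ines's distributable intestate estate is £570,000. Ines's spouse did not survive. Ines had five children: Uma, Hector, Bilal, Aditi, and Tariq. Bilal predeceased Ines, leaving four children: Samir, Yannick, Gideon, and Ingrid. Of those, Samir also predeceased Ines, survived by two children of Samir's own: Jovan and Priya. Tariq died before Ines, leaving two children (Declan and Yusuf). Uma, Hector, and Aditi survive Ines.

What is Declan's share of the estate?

Declan receives £38,000.

The entire £570,000 passes to the descendants.
That amount (£570,000) is divided at the children's generation into 5 shares of £114,000. Uma, Hector, and Aditi each take £114,000. The 2 shares of the deceased (Bilal and Tariq) are combined into a pool of £228,000.
That pool (£228,000) is divided at the grandchildren's generation into 6 shares of £38,000. Yannick, Gideon, Ingrid, Declan, and Yusuf each take £38,000. The remaining share for the deceased Samir (£38,000) is carried to the next generation.
That pool (£38,000) is divided at the great-grandchildren's generation equally among Jovan and Priya: £19,000 each.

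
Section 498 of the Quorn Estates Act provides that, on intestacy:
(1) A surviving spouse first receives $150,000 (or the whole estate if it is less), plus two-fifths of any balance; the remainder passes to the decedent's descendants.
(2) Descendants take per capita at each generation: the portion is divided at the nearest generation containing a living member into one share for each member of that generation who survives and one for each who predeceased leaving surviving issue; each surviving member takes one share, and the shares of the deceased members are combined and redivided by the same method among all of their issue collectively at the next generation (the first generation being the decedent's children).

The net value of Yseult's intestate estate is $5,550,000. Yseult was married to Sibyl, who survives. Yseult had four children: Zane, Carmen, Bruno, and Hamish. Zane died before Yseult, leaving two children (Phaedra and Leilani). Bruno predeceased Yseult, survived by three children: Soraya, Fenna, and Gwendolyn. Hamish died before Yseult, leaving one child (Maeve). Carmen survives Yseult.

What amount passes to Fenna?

Fenna receives $405,000.

Sibyl first takes $150,000, leaving a balance of $5,400,000. Sibyl then takes two-fifths of the balance ($2,160,000), for a total of $2,310,000. The remaining $3,240,000 passes to the descendants.
The descendants' portion ($3,240,000) is divided at the children's generation into 4 shares of $810,000. Carmen takes $810,000. The 3 shares of the deceased (Zane, Bruno, and Hamish) are combined into a pool of $2,430,000.
That pool ($2,430,000) is divided at the grandchildren's generation equally among Phaedra, Leilani, Soraya, Fenna, Gwendolyn, and Maeve: $405,000 each.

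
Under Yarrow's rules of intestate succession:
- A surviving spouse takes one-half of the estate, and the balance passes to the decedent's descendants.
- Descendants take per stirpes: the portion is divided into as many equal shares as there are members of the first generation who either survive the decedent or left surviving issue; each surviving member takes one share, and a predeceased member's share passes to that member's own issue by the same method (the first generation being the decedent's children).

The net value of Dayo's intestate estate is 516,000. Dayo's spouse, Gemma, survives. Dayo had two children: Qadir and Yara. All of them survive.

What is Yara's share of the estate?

Yara receives 129,000.

Gemma takes one-half of 516,000 = 258,000. The remaining 258,000 passes to the descendants.
The descendants' portion (258,000) is divided into 2 shares of 129,000: Qadir and Yara each take 129,000.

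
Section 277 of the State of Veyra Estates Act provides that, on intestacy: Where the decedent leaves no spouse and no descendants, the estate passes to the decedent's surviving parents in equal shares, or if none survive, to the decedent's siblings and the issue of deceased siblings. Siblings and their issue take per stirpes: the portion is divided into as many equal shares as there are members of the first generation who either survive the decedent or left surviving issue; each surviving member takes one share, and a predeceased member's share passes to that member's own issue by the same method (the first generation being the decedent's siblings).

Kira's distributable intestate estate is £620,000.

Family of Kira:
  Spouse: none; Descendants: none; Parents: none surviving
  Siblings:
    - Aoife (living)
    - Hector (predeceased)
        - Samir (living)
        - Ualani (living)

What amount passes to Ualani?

The entire £620,000 passes to the siblings and their issue.
That amount (£620,000) is divided into 2 shares of £310,000: Aoife takes £310,000; Hector's £310,000 share passes to Hector's issue.
Hector's share (£310,000) is divided into 2 shares of £155,000: Samir and Ualani each take £155,000.

Ualani receives £155,000.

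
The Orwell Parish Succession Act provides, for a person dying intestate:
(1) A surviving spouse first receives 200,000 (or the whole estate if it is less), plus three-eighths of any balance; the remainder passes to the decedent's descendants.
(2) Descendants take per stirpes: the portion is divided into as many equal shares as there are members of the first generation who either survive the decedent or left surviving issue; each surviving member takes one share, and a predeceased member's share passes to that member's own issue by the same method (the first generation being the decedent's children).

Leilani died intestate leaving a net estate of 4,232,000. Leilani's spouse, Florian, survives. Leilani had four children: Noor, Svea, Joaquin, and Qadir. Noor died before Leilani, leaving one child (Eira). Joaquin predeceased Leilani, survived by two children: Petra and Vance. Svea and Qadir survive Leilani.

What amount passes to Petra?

Petra receives 315,000.

Florian first takes 200,000, leaving a balance of 4,032,000. Florian then takes three-eighths of the balance (1,512,000), for a total of 1,712,000. The remaining 2,520,000 passes to the descendants.
The descendants' portion (2,520,000) is divided into 4 shares of 630,000: Svea and Qadir each take 630,000; Noor's 630,000 share passes to Noor's issue; Joaquin's 630,000 share passes to Joaquin's issue.
Noor's share (630,000) passes entirely to Eira.
Joaquin's share (630,000) is divided into 2 shares of 315,000: Petra and Vance each take 315,000.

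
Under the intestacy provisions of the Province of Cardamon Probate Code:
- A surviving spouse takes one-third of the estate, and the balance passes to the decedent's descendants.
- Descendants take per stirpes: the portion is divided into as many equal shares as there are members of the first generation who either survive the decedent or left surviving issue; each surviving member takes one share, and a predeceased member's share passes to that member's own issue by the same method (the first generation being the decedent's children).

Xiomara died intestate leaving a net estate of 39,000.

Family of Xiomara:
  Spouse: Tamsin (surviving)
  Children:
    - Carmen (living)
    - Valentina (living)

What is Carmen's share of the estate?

Tamsin takes one-third of 39,000 = 13,000. The remaining 26,000 passes to the descendants.
The descendants' portion (26,000) is divided into 2 shares of 13,000: Carmen and Valentina each take 13,000.

Carmen receives 13,000.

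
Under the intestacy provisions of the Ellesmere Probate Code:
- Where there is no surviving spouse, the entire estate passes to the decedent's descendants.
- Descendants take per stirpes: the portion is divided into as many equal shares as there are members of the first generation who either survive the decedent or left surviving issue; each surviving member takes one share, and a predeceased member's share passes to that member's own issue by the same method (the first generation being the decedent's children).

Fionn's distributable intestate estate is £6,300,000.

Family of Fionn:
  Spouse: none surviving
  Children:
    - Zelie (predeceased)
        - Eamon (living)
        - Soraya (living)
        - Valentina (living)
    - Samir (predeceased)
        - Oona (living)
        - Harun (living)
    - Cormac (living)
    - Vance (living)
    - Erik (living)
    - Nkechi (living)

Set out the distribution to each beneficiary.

The entire £6,300,000 passes to the descendants.
That amount (£6,300,000) is divided into 6 shares of £1,050,000: Cormac, Vance, Erik, and Nkechi each take £1,050,000; Zelie's £1,050,000 share passes to Zelie's issue; Samir's £1,050,000 share passes to Samir's issue.
Zelie's share (£1,050,000) is divided into 3 shares of £350,000: Eamon, Soraya, and Valentina each take £350,000.
Samir's share (£1,050,000) is divided into 2 shares of £525,000: Oona and Harun each take £525,000.

Eamon: £350,000; Soraya: £350,000; Valentina: £350,000; Oona: £525,000; Harun: £525,000; Cormac: £1,050,000; Vance: £1,050,000; Erik: £1,050,000; Nkechi: £1,050,000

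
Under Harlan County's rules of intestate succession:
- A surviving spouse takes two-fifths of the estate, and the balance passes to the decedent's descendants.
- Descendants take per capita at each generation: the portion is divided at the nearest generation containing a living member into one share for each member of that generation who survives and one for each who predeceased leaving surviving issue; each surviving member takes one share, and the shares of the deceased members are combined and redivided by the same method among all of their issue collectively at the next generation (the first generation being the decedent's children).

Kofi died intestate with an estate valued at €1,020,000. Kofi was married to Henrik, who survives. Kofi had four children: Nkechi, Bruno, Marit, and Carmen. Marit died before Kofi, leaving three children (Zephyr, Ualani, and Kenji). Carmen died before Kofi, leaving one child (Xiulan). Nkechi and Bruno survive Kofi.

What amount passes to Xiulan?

Henrik takes two-fifths of €1,020,000 = €408,000. The remaining €612,000 passes to the descendants.
The descendants' portion (€612,000) is divided at the children's generation into 4 shares of €153,000. Nkechi and Bruno each take €153,000. The 2 shares of the deceased (Marit and Carmen) are combined into a pool of €306,000.
That pool (€306,000) is divided at the grandchildren's generation equally among Zephyr, Ualani, Kenji, and Xiulan: €76,500 each.

Xiulan receives €76,500.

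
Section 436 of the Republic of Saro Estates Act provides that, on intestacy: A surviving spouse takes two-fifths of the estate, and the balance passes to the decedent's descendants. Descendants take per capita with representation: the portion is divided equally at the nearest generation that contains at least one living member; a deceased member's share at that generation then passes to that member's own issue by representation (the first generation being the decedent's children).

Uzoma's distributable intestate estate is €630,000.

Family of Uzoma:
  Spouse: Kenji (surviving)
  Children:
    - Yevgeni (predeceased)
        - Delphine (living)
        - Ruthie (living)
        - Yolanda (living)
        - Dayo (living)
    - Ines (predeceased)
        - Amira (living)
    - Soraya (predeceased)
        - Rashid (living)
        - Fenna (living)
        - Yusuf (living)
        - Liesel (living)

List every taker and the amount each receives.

Kenji: €252,000; Delphine: €42,000; Ruthie: €42,000; Yolanda: €42,000; Dayo: €42,000; Amira: €42,000; Rashid: €42,000; Fenna: €42,000; Yusuf: €42,000; Liesel: €42,000

Kenji takes two-fifths of €630,000 = €252,000. The remaining €378,000 passes to the descendants.
No child survives, so the initial division is made at the grandchildren's generation.
The descendants' portion (€378,000) is divided into 9 shares of €42,000: Delphine, Ruthie, Yolanda, Dayo, Amira, Rashid, Fenna, Yusuf, and Liesel each take €42,000.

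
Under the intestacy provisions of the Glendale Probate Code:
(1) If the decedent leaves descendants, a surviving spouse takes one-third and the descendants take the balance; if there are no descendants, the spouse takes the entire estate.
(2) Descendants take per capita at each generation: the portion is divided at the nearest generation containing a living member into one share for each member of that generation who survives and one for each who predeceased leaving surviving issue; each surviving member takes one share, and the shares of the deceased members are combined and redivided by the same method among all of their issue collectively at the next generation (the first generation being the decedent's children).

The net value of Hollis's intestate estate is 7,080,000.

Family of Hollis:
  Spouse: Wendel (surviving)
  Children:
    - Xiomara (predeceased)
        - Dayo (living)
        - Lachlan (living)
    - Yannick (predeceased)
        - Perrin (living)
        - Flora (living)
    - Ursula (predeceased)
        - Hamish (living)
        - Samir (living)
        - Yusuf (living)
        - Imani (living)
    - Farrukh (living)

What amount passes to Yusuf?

Yusuf receives 442,500.

Wendel takes one-third of 7,080,000 = 2,360,000. The remaining 4,720,000 passes to the descendants.
The descendants' portion (4,720,000) is divided at the children's generation into 4 shares of 1,180,000. Farrukh takes 1,180,000. The 3 shares of the deceased (Xiomara, Yannick, and Ursula) are combined into a pool of 3,540,000.
That pool (3,540,000) is divided at the grandchildren's generation equally among Dayo, Lachlan, Perrin, Flora, Hamish, Samir, Yusuf, and Imani: 442,500 each.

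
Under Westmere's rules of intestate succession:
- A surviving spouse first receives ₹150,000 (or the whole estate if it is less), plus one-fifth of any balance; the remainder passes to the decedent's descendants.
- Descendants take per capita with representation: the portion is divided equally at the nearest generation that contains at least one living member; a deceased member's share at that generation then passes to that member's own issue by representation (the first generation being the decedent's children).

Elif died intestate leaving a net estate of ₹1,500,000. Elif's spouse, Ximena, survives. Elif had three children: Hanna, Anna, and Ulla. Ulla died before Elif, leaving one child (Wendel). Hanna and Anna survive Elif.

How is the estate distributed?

Ximena first takes ₹150,000, leaving a balance of ₹1,350,000. Ximena then takes one-fifth of the balance (₹270,000), for a total of ₹420,000. The remaining ₹1,080,000 passes to the descendants.
The descendants' portion (₹1,080,000) is divided into 3 shares of ₹360,000: Hanna and Anna each take ₹360,000; Ulla's ₹360,000 share passes to Ulla's issue.
Ulla's share (₹360,000) passes entirely to Wendel.

Ximena: ₹420,000; Hanna: ₹360,000; Anna: ₹360,000; Wendel: ₹360,000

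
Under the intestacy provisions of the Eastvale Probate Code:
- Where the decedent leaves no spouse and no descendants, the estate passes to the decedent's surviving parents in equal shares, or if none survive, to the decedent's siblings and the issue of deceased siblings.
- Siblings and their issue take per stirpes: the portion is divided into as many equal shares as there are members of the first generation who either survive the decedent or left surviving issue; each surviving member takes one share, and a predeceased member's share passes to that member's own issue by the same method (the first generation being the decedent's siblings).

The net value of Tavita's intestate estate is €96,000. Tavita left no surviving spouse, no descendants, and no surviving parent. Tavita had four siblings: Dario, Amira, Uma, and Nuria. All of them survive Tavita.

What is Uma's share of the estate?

Uma receives €24,000.

The entire €96,000 passes to the siblings and their issue.
That amount (€96,000) is divided into 4 shares of €24,000: Dario, Amira, Uma, and Nuria each take €24,000.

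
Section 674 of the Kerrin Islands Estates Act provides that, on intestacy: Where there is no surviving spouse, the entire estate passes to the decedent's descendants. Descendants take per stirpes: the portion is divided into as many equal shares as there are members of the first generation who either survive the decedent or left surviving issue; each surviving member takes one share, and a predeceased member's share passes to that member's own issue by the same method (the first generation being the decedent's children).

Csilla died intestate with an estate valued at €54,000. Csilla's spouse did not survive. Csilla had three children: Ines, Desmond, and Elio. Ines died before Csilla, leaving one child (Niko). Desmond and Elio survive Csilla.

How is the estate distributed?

The entire €54,000 passes to the descendants.
That amount (€54,000) is divided into 3 shares of €18,000: Desmond and Elio each take €18,000; Ines's €18,000 share passes to Ines's issue.
Ines's share (€18,000) passes entirely to Niko.

Niko: €18,000; Desmond: €18,000; Elio: €18,000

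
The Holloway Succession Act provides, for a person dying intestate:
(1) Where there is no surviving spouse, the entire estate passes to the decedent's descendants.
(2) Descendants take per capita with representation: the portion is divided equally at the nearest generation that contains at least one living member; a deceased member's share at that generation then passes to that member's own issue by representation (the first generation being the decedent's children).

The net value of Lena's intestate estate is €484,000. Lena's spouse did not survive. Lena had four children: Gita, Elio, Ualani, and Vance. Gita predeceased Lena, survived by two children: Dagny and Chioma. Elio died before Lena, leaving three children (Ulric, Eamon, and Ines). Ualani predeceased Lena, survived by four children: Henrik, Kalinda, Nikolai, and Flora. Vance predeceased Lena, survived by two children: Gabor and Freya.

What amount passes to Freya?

Freya receives €44,000.

The entire €484,000 passes to the descendants.
No child survives, so the initial division is made at the grandchildren's generation.
That amount (€484,000) is divided into 11 shares of €44,000: Dagny, Chioma, Ulric, Eamon, Ines, Henrik, Kalinda, Nikolai, Flora, Gabor, and Freya each take €44,000.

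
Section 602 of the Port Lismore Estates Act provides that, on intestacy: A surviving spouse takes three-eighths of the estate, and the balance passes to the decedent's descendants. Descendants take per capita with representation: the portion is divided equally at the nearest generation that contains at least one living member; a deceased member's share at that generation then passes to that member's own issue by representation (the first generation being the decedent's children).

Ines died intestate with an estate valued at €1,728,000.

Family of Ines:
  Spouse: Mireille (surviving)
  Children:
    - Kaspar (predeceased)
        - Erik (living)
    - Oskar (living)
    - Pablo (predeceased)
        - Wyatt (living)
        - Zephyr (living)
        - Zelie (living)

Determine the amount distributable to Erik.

Mireille takes three-eighths of €1,728,000 = €648,000. The remaining €1,080,000 passes to the descendants.
The descendants' portion (€1,080,000) is divided into 3 shares of €360,000: Oskar takes €360,000; Kaspar's €360,000 share passes to Kaspar's issue; Pablo's €360,000 share passes to Pablo's issue.
Kaspar's share (€360,000) passes entirely to Erik.
Pablo's share (€360,000) is divided into 3 shares of €120,000: Wyatt, Zephyr, and Zelie each take €120,000.

Erik receives €360,000.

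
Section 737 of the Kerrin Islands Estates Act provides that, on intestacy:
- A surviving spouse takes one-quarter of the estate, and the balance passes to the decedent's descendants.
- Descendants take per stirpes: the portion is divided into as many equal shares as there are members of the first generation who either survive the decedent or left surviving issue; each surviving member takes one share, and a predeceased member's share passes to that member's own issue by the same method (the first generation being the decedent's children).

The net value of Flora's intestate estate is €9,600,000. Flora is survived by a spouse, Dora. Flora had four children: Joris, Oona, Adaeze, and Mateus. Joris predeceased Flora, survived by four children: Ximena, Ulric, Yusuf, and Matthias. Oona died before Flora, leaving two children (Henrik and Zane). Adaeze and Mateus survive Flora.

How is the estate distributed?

Dora: €2,400,000; Ximena: €450,000; Ulric: €450,000; Yusuf: €450,000; Matthias: €450,000; Henrik: €900,000; Zane: €900,000; Adaeze: €1,800,000; Mateus: €1,800,000

Dora takes one-quarter of €9,600,000 = €2,400,000. The remaining €7,200,000 passes to the descendants.
The descendants' portion (€7,200,000) is divided into 4 shares of €1,800,000: Adaeze and Mateus each take €1,800,000; Joris's €1,800,000 share passes to Joris's issue; Oona's €1,800,000 share passes to Oona's issue.
Joris's share (€1,800,000) is divided into 4 shares of €450,000: Ximena, Ulric, Yusuf, and Matthias each take €450,000.
Oona's share (€1,800,000) is divided into 2 shares of €900,000: Henrik and Zane each take €900,000.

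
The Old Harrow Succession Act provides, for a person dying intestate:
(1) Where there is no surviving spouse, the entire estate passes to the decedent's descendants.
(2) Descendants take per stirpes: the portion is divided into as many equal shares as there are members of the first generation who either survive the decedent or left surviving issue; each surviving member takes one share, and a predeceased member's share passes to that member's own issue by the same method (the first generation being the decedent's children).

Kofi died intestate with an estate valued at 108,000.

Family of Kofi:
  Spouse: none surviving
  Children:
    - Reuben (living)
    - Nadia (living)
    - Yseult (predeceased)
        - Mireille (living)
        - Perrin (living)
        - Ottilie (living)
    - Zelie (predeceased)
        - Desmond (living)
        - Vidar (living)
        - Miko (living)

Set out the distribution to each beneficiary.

The entire 108,000 passes to the descendants.
That amount (108,000) is divided into 4 shares of 27,000: Reuben and Nadia each take 27,000; Yseult's 27,000 share passes to Yseult's issue; Zelie's 27,000 share passes to Zelie's issue.
Yseult's share (27,000) is divided into 3 shares of 9,000: Mireille, Perrin, and Ottilie each take 9,000.
Zelie's share (27,000) is divided into 3 shares of 9,000: Desmond, Vidar, and Miko each take 9,000.

Reuben: 27,000; Nadia: 27,000; Mireille: 9,000; Perrin: 9,000; Ottilie: 9,000; Desmond: 9,000; Vidar: 9,000; Miko: 9,000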